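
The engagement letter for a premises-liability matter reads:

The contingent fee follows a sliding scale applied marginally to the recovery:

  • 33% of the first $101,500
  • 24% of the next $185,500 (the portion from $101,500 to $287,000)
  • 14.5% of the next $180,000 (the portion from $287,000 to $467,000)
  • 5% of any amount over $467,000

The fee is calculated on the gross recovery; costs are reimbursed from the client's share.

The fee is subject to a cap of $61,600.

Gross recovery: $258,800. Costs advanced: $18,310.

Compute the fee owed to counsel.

Fee base is the gross recovery, $258,800; costs are reimbursed separately.
First $101,500 at 33% = $33,495.00
Remaining $157,300 at 24% = $37,752.00
Fee: $33,495.00 + $37,752.00 = $71,247.00
$71,247.00 exceeds the $61,600 cap, so the fee is capped at $61,600.00.

$61,600.00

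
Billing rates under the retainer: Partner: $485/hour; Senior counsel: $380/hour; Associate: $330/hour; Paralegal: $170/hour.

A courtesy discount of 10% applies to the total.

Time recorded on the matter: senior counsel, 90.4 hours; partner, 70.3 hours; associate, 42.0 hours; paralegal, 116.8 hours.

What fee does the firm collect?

$91,947.15

Partner: 70.3 × $485 = $34,095.50
Senior counsel: 90.4 × $380 = $34,352.00
Associate: 42.0 × $330 = $13,860.00
Paralegal: 116.8 × $170 = $19,856.00
Subtotal: $102,163.50
Less 10% discount: −$10,216.35
Total: $102,163.50 − $10,216.35 = $91,947.15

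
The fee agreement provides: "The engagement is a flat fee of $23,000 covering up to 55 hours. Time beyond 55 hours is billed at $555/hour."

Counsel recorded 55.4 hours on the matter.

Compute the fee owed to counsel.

Flat fee: $23,000.00
Excess hours: 55.4 − 55 = 0.4
Overrun: 0.4 × $555 = $222.00
Total: $23,000.00 + $222.00 = $23,222.00

$23,222.00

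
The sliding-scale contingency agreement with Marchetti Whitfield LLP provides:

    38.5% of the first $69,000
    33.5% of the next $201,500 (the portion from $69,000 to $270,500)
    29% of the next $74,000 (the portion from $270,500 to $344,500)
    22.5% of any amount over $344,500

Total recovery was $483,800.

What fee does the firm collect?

$146,870.00

First $69,000 at 38.5% = $26,565.00
Next $201,500 at 33.5% = $67,502.50
Next $74,000 at 29% = $21,460.00
Remaining $139,300 at 22.5% = $31,342.50
Fee: $26,565.00 + $67,502.50 + $21,460.00 + $31,342.50 = $146,870.00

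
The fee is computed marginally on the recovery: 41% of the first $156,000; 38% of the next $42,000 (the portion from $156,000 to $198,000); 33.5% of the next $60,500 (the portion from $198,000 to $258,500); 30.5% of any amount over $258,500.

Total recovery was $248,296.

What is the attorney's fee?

First $156,000 at 41% = $63,960.00
Next $42,000 at 38% = $15,960.00
Remaining $50,296 at 33.5% = $16,849.16
Fee: $63,960.00 + $15,960.00 + $16,849.16 = $96,769.16

$96,769.16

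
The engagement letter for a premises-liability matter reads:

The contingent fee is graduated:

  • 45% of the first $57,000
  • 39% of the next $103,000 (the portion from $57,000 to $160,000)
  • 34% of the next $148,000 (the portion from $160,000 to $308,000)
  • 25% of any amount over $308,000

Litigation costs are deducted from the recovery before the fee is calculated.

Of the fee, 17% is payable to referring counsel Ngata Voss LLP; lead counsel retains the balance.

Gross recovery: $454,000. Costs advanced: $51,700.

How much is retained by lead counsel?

$115,963.45

Fee base (net of costs): $454,000 − $51,700 = $402,300
First $57,000 at 45% = $25,650.00
Next $103,000 at 39% = $40,170.00
Next $148,000 at 34% = $50,320.00
Remaining $94,300 at 25% = $23,575.00
Fee: $25,650.00 + $40,170.00 + $50,320.00 + $23,575.00 = $139,715.00
Referral share: 17% of $139,715.00 = $23,751.55; lead counsel retains $139,715.00 − $23,751.55 = $115,963.45.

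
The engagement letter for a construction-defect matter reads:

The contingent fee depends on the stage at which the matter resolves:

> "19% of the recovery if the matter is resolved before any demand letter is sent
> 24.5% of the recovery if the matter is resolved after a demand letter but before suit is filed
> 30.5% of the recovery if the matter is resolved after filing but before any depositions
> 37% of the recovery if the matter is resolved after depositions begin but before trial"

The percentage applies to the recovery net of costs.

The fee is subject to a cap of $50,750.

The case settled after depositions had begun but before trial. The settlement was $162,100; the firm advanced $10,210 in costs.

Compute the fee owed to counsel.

$50,750.00

Fee base (net of costs): $162,100 − $10,210 = $151,890
The matter settled after depositions had begun but before trial, so the 37% rate applies.
$151,890 × 37% = $56,199.30
$56,199.30 exceeds the $50,750 cap, so the fee is capped at $50,750.00.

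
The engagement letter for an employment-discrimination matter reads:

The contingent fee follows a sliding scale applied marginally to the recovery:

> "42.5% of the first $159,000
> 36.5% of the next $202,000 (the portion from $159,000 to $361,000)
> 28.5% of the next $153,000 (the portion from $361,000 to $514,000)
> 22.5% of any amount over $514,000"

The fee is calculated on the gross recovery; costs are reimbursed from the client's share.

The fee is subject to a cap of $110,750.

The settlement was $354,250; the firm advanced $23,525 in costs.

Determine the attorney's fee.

Fee base is the gross recovery, $354,250; costs are reimbursed separately.
First $159,000 at 42.5% = $67,575.00
Remaining $195,250 at 36.5% = $71,266.25
Fee: $67,575.00 + $71,266.25 = $138,841.25
$138,841.25 exceeds the $110,750 cap, so the fee is capped at $110,750.00.

$110,750.00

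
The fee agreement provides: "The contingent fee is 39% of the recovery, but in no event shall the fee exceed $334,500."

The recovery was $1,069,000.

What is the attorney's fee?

39% of $1,069,000 = $416,910.00
That exceeds the $334,500 cap, so the fee is capped at $334,500.

$334,500.00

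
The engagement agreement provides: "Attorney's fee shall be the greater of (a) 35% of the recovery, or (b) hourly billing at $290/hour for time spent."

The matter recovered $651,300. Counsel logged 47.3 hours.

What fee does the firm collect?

$227,955.00

(a) 35% of $651,300 = $227,955.00
(b) 47.3 × $290 = $13,717.00
The greater is (a): $227,955.00.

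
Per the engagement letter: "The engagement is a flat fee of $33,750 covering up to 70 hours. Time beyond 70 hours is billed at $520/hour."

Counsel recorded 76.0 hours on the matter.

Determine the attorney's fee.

Flat fee: $33,750.00
Excess hours: 76.0 − 70 = 6.0
Overrun: 6.0 × $520 = $3,120.00
Total: $33,750.00 + $3,120.00 = $36,870.00

$36,870.00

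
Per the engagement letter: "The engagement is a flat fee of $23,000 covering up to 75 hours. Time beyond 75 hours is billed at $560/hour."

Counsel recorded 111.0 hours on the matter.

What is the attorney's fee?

Flat fee: $23,000.00
Excess hours: 111.0 − 75 = 36.0
Overrun: 36.0 × $560 = $20,160.00
Total: $23,000.00 + $20,160.00 = $43,160.00

$43,160.00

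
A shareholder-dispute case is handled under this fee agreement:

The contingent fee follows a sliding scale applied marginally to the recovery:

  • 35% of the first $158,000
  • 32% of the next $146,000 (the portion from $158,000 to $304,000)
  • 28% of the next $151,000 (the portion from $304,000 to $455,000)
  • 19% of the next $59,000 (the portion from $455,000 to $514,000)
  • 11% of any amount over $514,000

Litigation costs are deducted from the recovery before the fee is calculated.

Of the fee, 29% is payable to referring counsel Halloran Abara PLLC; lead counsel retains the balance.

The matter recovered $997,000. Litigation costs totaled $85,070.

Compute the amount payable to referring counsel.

$57,791.87

Fee base (net of costs): $997,000 − $85,070 = $911,930
First $158,000 at 35% = $55,300.00
Next $146,000 at 32% = $46,720.00
Next $151,000 at 28% = $42,280.00
Next $59,000 at 19% = $11,210.00
Remaining $397,930 at 11% = $43,772.30
Fee: $55,300.00 + $46,720.00 + $42,280.00 + $11,210.00 + $43,772.30 = $199,282.30
Referral share: 29% of $199,282.30 = $57,791.87; lead counsel retains $199,282.30 − $57,791.87 = $141,490.43.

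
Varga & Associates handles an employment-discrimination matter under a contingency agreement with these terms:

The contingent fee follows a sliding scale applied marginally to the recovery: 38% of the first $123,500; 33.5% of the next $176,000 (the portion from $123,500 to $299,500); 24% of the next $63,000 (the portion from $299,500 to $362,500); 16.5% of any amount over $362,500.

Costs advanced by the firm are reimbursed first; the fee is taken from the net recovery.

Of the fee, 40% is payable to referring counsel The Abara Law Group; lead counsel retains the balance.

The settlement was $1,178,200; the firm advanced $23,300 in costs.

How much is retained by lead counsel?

$151,053.60

Fee base (net of costs): $1,178,200 − $23,300 = $1,154,900
First $123,500 at 38% = $46,930.00
Next $176,000 at 33.5% = $58,960.00
Next $63,000 at 24% = $15,120.00
Remaining $792,400 at 16.5% = $130,746.00
Fee: $46,930.00 + $58,960.00 + $15,120.00 + $130,746.00 = $251,756.00
Referral share: 40% of $251,756.00 = $100,702.40; lead counsel retains $251,756.00 − $100,702.40 = $151,053.60.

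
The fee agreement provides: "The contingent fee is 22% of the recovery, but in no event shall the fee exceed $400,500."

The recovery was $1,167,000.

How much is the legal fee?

22% of $1,167,000 = $256,740.00
That is under the $400,500 cap.

$256,740.00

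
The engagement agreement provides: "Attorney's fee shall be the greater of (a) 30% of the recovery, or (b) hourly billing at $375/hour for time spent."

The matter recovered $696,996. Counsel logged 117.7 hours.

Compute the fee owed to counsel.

(a) 30% of $696,996 = $209,098.80
(b) 117.7 × $375 = $44,137.50
The greater is (a): $209,098.80.

$209,098.80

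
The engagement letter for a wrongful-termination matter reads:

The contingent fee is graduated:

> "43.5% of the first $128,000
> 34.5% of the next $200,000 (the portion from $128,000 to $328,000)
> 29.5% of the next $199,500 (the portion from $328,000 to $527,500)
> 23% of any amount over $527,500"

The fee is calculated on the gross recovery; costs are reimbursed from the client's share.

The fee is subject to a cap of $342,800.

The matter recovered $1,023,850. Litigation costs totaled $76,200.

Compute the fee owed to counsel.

$297,693.00

Fee base is the gross recovery, $1,023,850; costs are reimbursed separately.
First $128,000 at 43.5% = $55,680.00
Next $200,000 at 34.5% = $69,000.00
Next $199,500 at 29.5% = $58,852.50
Remaining $496,350 at 23% = $114,160.50
Fee: $55,680.00 + $69,000.00 + $58,852.50 + $114,160.50 = $297,693.00
$297,693.00 is under the $342,800 cap.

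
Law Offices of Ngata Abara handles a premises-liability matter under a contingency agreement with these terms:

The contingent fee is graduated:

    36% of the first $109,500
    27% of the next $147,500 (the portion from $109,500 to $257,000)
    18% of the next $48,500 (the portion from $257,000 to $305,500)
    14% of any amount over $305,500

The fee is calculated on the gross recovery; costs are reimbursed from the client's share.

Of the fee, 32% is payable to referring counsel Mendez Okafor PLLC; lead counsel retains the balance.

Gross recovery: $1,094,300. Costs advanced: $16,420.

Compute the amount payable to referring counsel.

$63,490.24

Fee base is the gross recovery, $1,094,300; costs are reimbursed separately.
First $109,500 at 36% = $39,420.00
Next $147,500 at 27% = $39,825.00
Next $48,500 at 18% = $8,730.00
Remaining $788,800 at 14% = $110,432.00
Fee: $39,420.00 + $39,825.00 + $8,730.00 + $110,432.00 = $198,407.00
Referral share: 32% of $198,407.00 = $63,490.24; lead counsel retains $198,407.00 − $63,490.24 = $134,916.76.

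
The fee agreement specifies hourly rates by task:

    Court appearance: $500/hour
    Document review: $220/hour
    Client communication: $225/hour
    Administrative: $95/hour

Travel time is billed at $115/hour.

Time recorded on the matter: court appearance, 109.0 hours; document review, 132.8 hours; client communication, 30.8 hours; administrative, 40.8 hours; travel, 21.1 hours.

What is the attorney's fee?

Court appearance: 109.0 × $500 = $54,500.00
Document review: 132.8 × $220 = $29,216.00
Client communication: 30.8 × $225 = $6,930.00
Administrative: 40.8 × $95 = $3,876.00
Subtotal: $54,500.00 + $29,216.00 + $6,930.00 + $3,876.00 = $94,522.00
Travel: 21.1 × $115 = $2,426.50
Total: $94,522.00 + $2,426.50 = $96,948.50

$96,948.50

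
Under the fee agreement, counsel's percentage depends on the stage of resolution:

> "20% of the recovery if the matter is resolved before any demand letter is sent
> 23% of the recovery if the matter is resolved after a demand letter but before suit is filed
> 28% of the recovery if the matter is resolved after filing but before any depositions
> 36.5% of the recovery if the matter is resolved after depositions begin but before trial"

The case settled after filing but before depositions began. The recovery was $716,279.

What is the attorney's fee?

$200,558.12

The matter settled after filing but before depositions began, so the 28% rate applies.
$716,279 × 28% = $200,558.12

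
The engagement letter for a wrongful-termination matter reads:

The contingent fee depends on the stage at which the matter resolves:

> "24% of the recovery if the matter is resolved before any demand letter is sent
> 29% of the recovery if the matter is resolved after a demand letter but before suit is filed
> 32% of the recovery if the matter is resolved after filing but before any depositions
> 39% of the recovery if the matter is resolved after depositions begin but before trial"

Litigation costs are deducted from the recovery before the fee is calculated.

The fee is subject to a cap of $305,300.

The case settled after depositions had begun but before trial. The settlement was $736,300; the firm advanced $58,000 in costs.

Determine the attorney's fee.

Fee base (net of costs): $736,300 − $58,000 = $678,300
The matter settled after depositions had begun but before trial, so the 39% rate applies.
$678,300 × 39% = $264,537.00
$264,537.00 is under the $305,300 cap.

$264,537.00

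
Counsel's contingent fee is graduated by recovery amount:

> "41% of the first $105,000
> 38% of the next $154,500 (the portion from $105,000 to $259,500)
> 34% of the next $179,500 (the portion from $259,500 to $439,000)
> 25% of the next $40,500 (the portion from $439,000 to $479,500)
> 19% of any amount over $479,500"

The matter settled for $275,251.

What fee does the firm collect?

First $105,000 at 41% = $43,050.00
Next $154,500 at 38% = $58,710.00
Remaining $15,751 at 34% = $5,355.34
Fee: $43,050.00 + $58,710.00 + $5,355.34 = $107,115.34

$107,115.34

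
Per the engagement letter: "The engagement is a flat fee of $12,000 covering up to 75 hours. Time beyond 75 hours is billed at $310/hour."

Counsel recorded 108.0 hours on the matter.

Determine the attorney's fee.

Flat fee: $12,000.00
Excess hours: 108.0 − 75 = 33.0
Overrun: 33.0 × $310 = $10,230.00
Total: $12,000.00 + $10,230.00 = $22,230.00

$22,230.00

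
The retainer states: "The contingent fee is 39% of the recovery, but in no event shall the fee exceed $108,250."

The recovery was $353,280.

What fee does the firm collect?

39% of $353,280 = $137,779.20
That exceeds the $108,250 cap, so the fee is capped at $108,250.

$108,250.00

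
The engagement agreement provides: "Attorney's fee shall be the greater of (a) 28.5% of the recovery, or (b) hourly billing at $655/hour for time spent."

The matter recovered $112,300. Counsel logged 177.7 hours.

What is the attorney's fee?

(a) 28.5% of $112,300 = $32,005.50
(b) 177.7 × $655 = $116,393.50
The greater is (b): $116,393.50.

$116,393.50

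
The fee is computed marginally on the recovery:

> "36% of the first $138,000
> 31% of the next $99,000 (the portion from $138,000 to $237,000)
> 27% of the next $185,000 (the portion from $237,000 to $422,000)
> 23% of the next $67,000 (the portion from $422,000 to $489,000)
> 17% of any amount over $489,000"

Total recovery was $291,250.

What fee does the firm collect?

First $138,000 at 36% = $49,680.00
Next $99,000 at 31% = $30,690.00
Remaining $54,250 at 27% = $14,647.50
Fee: $49,680.00 + $30,690.00 + $14,647.50 = $95,017.50

$95,017.50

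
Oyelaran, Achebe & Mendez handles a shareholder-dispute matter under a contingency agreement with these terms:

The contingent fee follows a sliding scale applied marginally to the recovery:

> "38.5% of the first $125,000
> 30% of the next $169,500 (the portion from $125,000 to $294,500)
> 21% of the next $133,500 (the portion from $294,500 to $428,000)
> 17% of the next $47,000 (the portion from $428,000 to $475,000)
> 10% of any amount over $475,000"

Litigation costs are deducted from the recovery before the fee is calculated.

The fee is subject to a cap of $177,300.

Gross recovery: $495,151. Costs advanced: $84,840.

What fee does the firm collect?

$123,295.31

Fee base (net of costs): $495,151 − $84,840 = $410,311
First $125,000 at 38.5% = $48,125.00
Next $169,500 at 30% = $50,850.00
Remaining $115,811 at 21% = $24,320.31
Fee: $48,125.00 + $50,850.00 + $24,320.31 = $123,295.31
$123,295.31 is under the $177,300 cap.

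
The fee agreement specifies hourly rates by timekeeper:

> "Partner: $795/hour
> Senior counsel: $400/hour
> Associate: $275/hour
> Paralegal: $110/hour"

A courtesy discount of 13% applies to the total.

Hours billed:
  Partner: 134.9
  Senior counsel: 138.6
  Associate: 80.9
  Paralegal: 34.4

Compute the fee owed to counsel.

$164,183.79

Partner: 134.9 × $795 = $107,245.50
Senior counsel: 138.6 × $400 = $55,440.00
Associate: 80.9 × $275 = $22,247.50
Paralegal: 34.4 × $110 = $3,784.00
Subtotal: $188,717.00
Less 13% discount: −$24,533.21
Total: $188,717.00 − $24,533.21 = $164,183.79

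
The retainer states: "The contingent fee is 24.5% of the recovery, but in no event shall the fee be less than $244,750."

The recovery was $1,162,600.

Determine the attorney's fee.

24.5% of $1,162,600 = $284,837.00
That exceeds the $244,750 minimum.

$284,837.00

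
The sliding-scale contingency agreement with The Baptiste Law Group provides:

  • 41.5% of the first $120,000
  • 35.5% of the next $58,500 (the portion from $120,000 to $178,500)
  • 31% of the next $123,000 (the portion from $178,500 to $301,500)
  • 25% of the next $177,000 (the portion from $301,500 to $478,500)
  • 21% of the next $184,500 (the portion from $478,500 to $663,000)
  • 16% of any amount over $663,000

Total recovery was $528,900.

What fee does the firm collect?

$163,531.50

First $120,000 at 41.5% = $49,800.00
Next $58,500 at 35.5% = $20,767.50
Next $123,000 at 31% = $38,130.00
Next $177,000 at 25% = $44,250.00
Remaining $50,400 at 21% = $10,584.00
Fee: $49,800.00 + $20,767.50 + $38,130.00 + $44,250.00 + $10,584.00 = $163,531.50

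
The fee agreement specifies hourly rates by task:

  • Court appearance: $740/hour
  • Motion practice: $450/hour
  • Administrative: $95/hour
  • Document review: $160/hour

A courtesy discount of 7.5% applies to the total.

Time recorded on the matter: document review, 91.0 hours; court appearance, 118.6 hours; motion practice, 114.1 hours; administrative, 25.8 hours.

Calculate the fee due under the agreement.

Court appearance: 118.6 × $740 = $87,764.00
Motion practice: 114.1 × $450 = $51,345.00
Administrative: 25.8 × $95 = $2,451.00
Document review: 91.0 × $160 = $14,560.00
Subtotal: $156,120.00
Less 7.5% discount: −$11,709.00
Total: $156,120.00 − $11,709.00 = $144,411.00

$144,411.00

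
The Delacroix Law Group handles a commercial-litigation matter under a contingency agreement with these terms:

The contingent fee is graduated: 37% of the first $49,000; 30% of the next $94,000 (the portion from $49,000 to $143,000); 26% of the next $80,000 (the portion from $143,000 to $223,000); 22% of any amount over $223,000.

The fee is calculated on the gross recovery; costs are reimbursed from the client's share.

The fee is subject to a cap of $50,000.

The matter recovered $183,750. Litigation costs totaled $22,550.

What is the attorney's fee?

Fee base is the gross recovery, $183,750; costs are reimbursed separately.
First $49,000 at 37% = $18,130.00
Next $94,000 at 30% = $28,200.00
Remaining $40,750 at 26% = $10,595.00
Fee: $18,130.00 + $28,200.00 + $10,595.00 = $56,925.00
$56,925.00 exceeds the $50,000 cap, so the fee is capped at $50,000.00.

$50,000.00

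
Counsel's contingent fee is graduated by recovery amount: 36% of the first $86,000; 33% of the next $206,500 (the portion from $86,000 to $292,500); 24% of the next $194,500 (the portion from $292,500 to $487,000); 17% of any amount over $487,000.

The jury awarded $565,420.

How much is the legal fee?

$159,116.40

First $86,000 at 36% = $30,960.00
Next $206,500 at 33% = $68,145.00
Next $194,500 at 24% = $46,680.00
Remaining $78,420 at 17% = $13,331.40
Fee: $30,960.00 + $68,145.00 + $46,680.00 + $13,331.40 = $159,116.40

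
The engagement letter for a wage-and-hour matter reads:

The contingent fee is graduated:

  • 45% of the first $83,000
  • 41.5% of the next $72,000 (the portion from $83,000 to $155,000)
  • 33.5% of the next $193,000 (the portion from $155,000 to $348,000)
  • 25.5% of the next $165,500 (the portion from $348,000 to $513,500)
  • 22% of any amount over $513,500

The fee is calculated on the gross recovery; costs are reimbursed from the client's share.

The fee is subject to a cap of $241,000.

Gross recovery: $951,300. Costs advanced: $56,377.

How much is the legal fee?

$241,000.00

Fee base is the gross recovery, $951,300; costs are reimbursed separately.
First $83,000 at 45% = $37,350.00
Next $72,000 at 41.5% = $29,880.00
Next $193,000 at 33.5% = $64,655.00
Next $165,500 at 25.5% = $42,202.50
Remaining $437,800 at 22% = $96,316.00
Fee: $37,350.00 + $29,880.00 + $64,655.00 + $42,202.50 + $96,316.00 = $270,403.50
$270,403.50 exceeds the $241,000 cap, so the fee is capped at $241,000.00.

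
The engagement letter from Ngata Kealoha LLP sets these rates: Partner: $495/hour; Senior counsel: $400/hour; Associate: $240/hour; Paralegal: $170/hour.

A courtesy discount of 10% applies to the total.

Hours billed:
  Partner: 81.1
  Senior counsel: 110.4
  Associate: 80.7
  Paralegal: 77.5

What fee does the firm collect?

$105,162.75

Partner: 81.1 × $495 = $40,144.50
Senior counsel: 110.4 × $400 = $44,160.00
Associate: 80.7 × $240 = $19,368.00
Paralegal: 77.5 × $170 = $13,175.00
Subtotal: $116,847.50
Less 10% discount: −$11,684.75
Total: $116,847.50 − $11,684.75 = $105,162.75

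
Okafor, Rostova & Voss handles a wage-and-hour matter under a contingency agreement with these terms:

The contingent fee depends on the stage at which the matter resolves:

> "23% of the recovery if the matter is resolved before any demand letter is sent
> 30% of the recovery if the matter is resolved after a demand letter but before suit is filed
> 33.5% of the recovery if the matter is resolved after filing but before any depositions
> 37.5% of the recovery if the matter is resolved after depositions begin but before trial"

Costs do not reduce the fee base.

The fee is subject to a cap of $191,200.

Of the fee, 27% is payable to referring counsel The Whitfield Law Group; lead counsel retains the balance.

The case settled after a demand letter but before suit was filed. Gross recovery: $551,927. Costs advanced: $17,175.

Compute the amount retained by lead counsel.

$120,872.01

Fee base is the gross recovery, $551,927; costs are reimbursed separately.
The matter settled after a demand letter but before suit was filed, so the 30% rate applies.
$551,927 × 30% = $165,578.10
$165,578.10 is under the $191,200 cap.
Referral share: 27% of $165,578.10 = $44,706.09; lead counsel retains $165,578.10 − $44,706.09 = $120,872.01.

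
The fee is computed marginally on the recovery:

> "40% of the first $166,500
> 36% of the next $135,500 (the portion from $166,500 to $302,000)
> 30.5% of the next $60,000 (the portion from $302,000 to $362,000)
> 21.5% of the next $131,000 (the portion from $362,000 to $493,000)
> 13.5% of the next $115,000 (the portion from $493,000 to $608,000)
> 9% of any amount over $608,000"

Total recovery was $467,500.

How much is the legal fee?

First $166,500 at 40% = $66,600.00
Next $135,500 at 36% = $48,780.00
Next $60,000 at 30.5% = $18,300.00
Remaining $105,500 at 21.5% = $22,682.50
Fee: $66,600.00 + $48,780.00 + $18,300.00 + $22,682.50 = $156,362.50

$156,362.50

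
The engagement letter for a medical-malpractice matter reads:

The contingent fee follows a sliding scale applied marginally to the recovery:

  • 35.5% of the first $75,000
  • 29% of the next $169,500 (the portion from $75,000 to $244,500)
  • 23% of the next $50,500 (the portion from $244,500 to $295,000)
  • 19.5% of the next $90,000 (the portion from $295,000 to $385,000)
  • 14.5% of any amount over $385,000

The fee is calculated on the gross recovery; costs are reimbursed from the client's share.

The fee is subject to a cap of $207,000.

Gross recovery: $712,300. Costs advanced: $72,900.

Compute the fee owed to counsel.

Fee base is the gross recovery, $712,300; costs are reimbursed separately.
First $75,000 at 35.5% = $26,625.00
Next $169,500 at 29% = $49,155.00
Next $50,500 at 23% = $11,615.00
Next $90,000 at 19.5% = $17,550.00
Remaining $327,300 at 14.5% = $47,458.50
Fee: $26,625.00 + $49,155.00 + $11,615.00 + $17,550.00 + $47,458.50 = $152,403.50
$152,403.50 is under the $207,000 cap.

$152,403.50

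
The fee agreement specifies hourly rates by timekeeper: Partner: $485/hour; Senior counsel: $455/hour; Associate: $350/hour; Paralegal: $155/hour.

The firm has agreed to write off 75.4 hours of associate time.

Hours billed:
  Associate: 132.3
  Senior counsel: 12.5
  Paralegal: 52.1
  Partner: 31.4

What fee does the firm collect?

$48,907.00

Partner: 31.4 × $485 = $15,229.00
Senior counsel: 12.5 × $455 = $5,687.50
Associate: 132.3 × $350 = $46,305.00
Paralegal: 52.1 × $155 = $8,075.50
Subtotal: $75,297.00
Write-off: 75.4 × $350 = $26,390.00
Total: $75,297.00 − $26,390.00 = $48,907.00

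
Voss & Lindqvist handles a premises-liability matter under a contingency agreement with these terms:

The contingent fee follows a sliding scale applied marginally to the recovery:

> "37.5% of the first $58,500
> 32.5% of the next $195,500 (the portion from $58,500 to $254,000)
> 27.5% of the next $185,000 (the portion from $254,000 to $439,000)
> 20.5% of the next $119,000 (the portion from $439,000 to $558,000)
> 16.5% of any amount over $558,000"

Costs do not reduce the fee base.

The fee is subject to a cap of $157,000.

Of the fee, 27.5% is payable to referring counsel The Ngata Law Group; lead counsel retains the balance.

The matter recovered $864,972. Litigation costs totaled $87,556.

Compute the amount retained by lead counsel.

$113,825.00

Fee base is the gross recovery, $864,972; costs are reimbursed separately.
First $58,500 at 37.5% = $21,937.50
Next $195,500 at 32.5% = $63,537.50
Next $185,000 at 27.5% = $50,875.00
Next $119,000 at 20.5% = $24,395.00
Remaining $306,972 at 16.5% = $50,650.38
Fee: $21,937.50 + $63,537.50 + $50,875.00 + $24,395.00 + $50,650.38 = $211,395.38
$211,395.38 exceeds the $157,000 cap, so the fee is capped at $157,000.00.
Referral share: 27.5% of $157,000.00 = $43,175.00; lead counsel retains $157,000.00 − $43,175.00 = $113,825.00.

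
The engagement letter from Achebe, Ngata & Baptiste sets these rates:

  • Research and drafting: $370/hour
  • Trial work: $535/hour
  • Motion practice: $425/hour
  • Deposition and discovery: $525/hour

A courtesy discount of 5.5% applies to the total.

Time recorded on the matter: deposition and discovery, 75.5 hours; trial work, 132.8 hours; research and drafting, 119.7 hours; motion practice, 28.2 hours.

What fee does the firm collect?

$157,776.73

Research and drafting: 119.7 × $370 = $44,289.00
Trial work: 132.8 × $535 = $71,048.00
Motion practice: 28.2 × $425 = $11,985.00
Deposition and discovery: 75.5 × $525 = $39,637.50
Subtotal: $166,959.50
Less 5.5% discount: −$9,182.77
Total: $166,959.50 − $9,182.77 = $157,776.73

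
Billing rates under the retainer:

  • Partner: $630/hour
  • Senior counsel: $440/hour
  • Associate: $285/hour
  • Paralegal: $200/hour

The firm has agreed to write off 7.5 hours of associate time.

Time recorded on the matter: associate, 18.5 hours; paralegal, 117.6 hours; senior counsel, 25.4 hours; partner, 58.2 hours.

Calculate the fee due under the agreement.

$74,497.00

Partner: 58.2 × $630 = $36,666.00
Senior counsel: 25.4 × $440 = $11,176.00
Associate: 18.5 × $285 = $5,272.50
Paralegal: 117.6 × $200 = $23,520.00
Subtotal: $76,634.50
Write-off: 7.5 × $285 = $2,137.50
Total: $76,634.50 − $2,137.50 = $74,497.00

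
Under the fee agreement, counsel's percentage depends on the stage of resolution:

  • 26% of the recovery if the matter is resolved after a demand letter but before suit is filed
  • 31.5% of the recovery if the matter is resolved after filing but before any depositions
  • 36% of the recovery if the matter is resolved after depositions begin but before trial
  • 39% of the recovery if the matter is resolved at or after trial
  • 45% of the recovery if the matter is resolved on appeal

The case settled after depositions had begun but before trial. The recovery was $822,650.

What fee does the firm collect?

$296,154.00

The matter settled after depositions had begun but before trial, so the 36% rate applies.
$822,650 × 36% = $296,154.00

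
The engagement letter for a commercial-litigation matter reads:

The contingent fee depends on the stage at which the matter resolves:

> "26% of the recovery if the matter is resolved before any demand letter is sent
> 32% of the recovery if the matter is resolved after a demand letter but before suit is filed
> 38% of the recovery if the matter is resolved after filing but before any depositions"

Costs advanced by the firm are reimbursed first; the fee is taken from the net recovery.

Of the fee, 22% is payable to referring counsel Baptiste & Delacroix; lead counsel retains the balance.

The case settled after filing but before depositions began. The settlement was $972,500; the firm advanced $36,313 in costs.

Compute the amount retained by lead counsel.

$277,485.83

Fee base (net of costs): $972,500 − $36,313 = $936,187
The matter settled after filing but before depositions began, so the 38% rate applies.
$936,187 × 38% = $355,751.06
Referral share: 22% of $355,751.06 = $78,265.23; lead counsel retains $355,751.06 − $78,265.23 = $277,485.83.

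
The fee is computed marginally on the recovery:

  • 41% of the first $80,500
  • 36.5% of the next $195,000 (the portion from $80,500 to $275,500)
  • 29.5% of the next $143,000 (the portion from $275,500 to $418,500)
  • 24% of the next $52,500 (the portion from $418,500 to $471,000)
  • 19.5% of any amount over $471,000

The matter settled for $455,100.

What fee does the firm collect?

First $80,500 at 41% = $33,005.00
Next $195,000 at 36.5% = $71,175.00
Next $143,000 at 29.5% = $42,185.00
Remaining $36,600 at 24% = $8,784.00
Fee: $33,005.00 + $71,175.00 + $42,185.00 + $8,784.00 = $155,149.00

$155,149.00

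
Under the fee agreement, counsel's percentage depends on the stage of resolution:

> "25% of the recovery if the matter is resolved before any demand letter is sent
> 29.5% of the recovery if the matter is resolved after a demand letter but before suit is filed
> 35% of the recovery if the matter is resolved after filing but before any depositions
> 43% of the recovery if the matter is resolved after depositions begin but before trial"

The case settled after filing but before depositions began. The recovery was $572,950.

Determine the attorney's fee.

The matter settled after filing but before depositions began, so the 35% rate applies.
$572,950 × 35% = $200,532.50

$200,532.50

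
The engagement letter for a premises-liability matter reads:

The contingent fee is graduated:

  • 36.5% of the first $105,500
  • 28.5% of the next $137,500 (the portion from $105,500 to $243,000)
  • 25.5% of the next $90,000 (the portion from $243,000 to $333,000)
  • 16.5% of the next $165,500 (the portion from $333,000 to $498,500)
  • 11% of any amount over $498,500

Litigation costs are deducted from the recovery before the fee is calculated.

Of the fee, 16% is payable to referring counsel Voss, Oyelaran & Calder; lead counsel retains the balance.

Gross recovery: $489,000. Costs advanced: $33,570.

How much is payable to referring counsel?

$19,335.35

Fee base (net of costs): $489,000 − $33,570 = $455,430
First $105,500 at 36.5% = $38,507.50
Next $137,500 at 28.5% = $39,187.50
Next $90,000 at 25.5% = $22,950.00
Remaining $122,430 at 16.5% = $20,200.95
Fee: $38,507.50 + $39,187.50 + $22,950.00 + $20,200.95 = $120,845.95
Referral share: 16% of $120,845.95 = $19,335.35; lead counsel retains $120,845.95 − $19,335.35 = $101,510.60.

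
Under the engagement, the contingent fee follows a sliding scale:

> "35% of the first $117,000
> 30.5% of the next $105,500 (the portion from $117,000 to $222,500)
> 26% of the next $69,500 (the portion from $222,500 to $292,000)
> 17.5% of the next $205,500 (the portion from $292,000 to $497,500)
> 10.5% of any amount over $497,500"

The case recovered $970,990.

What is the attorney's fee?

$176,876.45

First $117,000 at 35% = $40,950.00
Next $105,500 at 30.5% = $32,177.50
Next $69,500 at 26% = $18,070.00
Next $205,500 at 17.5% = $35,962.50
Remaining $473,490 at 10.5% = $49,716.45
Fee: $40,950.00 + $32,177.50 + $18,070.00 + $35,962.50 + $49,716.45 = $176,876.45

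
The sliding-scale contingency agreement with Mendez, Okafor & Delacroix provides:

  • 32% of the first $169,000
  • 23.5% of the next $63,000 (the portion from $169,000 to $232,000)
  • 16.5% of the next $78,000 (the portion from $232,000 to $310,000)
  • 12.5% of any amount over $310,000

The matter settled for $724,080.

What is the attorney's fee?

First $169,000 at 32% = $54,080.00
Next $63,000 at 23.5% = $14,805.00
Next $78,000 at 16.5% = $12,870.00
Remaining $414,080 at 12.5% = $51,760.00
Fee: $54,080.00 + $14,805.00 + $12,870.00 + $51,760.00 = $133,515.00

$133,515.00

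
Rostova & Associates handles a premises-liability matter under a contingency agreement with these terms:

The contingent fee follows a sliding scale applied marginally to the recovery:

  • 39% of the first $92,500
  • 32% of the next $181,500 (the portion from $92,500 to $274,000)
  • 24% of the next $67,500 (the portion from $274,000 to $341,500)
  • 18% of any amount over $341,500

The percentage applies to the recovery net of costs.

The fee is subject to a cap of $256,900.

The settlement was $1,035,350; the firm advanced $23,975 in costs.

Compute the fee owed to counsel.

$230,932.50

Fee base (net of costs): $1,035,350 − $23,975 = $1,011,375
First $92,500 at 39% = $36,075.00
Next $181,500 at 32% = $58,080.00
Next $67,500 at 24% = $16,200.00
Remaining $669,875 at 18% = $120,577.50
Fee: $36,075.00 + $58,080.00 + $16,200.00 + $120,577.50 = $230,932.50
$230,932.50 is under the $256,900 cap.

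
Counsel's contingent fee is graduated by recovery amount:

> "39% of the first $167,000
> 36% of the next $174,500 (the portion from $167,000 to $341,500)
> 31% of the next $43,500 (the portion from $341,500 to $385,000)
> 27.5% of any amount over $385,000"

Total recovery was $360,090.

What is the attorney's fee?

$133,712.90

First $167,000 at 39% = $65,130.00
Next $174,500 at 36% = $62,820.00
Remaining $18,590 at 31% = $5,762.90
Fee: $65,130.00 + $62,820.00 + $5,762.90 = $133,712.90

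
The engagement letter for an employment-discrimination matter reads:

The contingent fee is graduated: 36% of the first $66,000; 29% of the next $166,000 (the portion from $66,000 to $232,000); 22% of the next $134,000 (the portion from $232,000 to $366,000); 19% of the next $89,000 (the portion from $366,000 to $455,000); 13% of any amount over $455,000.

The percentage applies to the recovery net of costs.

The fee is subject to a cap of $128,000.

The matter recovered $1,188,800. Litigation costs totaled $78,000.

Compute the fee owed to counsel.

Fee base (net of costs): $1,188,800 − $78,000 = $1,110,800
First $66,000 at 36% = $23,760.00
Next $166,000 at 29% = $48,140.00
Next $134,000 at 22% = $29,480.00
Next $89,000 at 19% = $16,910.00
Remaining $655,800 at 13% = $85,254.00
Fee: $23,760.00 + $48,140.00 + $29,480.00 + $16,910.00 + $85,254.00 = $203,544.00
$203,544.00 exceeds the $128,000 cap, so the fee is capped at $128,000.00.

$128,000.00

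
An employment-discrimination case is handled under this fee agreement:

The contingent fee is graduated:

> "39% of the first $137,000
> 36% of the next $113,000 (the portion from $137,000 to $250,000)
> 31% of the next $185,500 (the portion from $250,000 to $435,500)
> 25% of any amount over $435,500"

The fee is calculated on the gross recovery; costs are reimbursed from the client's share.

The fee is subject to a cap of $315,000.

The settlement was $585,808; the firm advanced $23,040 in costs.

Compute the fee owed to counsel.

$189,192.00

Fee base is the gross recovery, $585,808; costs are reimbursed separately.
First $137,000 at 39% = $53,430.00
Next $113,000 at 36% = $40,680.00
Next $185,500 at 31% = $57,505.00
Remaining $150,308 at 25% = $37,577.00
Fee: $53,430.00 + $40,680.00 + $57,505.00 + $37,577.00 = $189,192.00
$189,192.00 is under the $315,000 cap.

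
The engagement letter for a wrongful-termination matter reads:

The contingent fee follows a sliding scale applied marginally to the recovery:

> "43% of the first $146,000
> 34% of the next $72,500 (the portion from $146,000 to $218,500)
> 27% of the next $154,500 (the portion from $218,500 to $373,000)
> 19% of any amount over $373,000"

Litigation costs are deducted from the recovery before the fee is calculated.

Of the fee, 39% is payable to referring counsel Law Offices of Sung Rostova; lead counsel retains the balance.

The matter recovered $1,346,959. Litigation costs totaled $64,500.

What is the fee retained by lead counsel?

Fee base (net of costs): $1,346,959 − $64,500 = $1,282,459
First $146,000 at 43% = $62,780.00
Next $72,500 at 34% = $24,650.00
Next $154,500 at 27% = $41,715.00
Remaining $909,459 at 19% = $172,797.21
Fee: $62,780.00 + $24,650.00 + $41,715.00 + $172,797.21 = $301,942.21
Referral share: 39% of $301,942.21 = $117,757.46; lead counsel retains $301,942.21 − $117,757.46 = $184,184.75.

$184,184.75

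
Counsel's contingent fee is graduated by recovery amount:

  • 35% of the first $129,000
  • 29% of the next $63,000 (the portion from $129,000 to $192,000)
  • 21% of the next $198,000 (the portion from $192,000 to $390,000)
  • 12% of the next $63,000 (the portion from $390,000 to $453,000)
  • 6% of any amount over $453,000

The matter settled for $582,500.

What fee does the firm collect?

$120,330.00

First $129,000 at 35% = $45,150.00
Next $63,000 at 29% = $18,270.00
Next $198,000 at 21% = $41,580.00
Next $63,000 at 12% = $7,560.00
Remaining $129,500 at 6% = $7,770.00
Fee: $45,150.00 + $18,270.00 + $41,580.00 + $7,560.00 + $7,770.00 = $120,330.00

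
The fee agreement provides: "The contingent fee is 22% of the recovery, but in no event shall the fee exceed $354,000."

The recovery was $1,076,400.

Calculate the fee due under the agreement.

22% of $1,076,400 = $236,808.00
That is under the $354,000 cap.

$236,808.00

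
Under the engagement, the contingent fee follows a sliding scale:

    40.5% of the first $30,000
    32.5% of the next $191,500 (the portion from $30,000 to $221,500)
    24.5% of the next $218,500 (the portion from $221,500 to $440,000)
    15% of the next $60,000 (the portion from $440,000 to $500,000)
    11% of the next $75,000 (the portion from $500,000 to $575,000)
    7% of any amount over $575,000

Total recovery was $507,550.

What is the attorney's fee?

First $30,000 at 40.5% = $12,150.00
Next $191,500 at 32.5% = $62,237.50
Next $218,500 at 24.5% = $53,532.50
Next $60,000 at 15% = $9,000.00
Remaining $7,550 at 11% = $830.50
Fee: $12,150.00 + $62,237.50 + $53,532.50 + $9,000.00 + $830.50 = $137,750.50

$137,750.50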